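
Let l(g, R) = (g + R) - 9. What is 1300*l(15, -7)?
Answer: -1300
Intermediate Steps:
l(g, R) = -9 + R + g (l(g, R) = (R + g) - 9 = -9 + R + g)
1300*l(15, -7) = 1300*(-9 - 7 + 15) = 1300*(-1) = -1300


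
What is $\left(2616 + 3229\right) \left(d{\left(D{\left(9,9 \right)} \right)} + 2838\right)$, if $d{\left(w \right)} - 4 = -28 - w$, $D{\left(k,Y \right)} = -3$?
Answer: $16465365$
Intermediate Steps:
$d{\left(w \right)} = -24 - w$ ($d{\left(w \right)} = 4 - \left(28 + w\right) = -24 - w$)
$\left(2616 + 3229\right) \left(d{\left(D{\left(9,9 \right)} \right)} + 2838\right) = \left(2616 + 3229\right) \left(\left(-24 - -3\right) + 2838\right) = 5845 \left(\left(-24 + 3\right) + 2838\right) = 5845 \left(-21 + 2838\right) = 5845 \cdot 2817 = 16465365$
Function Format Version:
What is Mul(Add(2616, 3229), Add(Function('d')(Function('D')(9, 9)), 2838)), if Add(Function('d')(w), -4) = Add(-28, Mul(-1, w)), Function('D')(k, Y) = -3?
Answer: 16465365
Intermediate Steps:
Function('d')(w) = Add(-24, Mul(-1, w)) (Function('d')(w) = Add(4, Add(-28, Mul(-1, w))) = Add(-24, Mul(-1, w)))
Mul(Add(2616, 3229), Add(Function('d')(Function('D')(9, 9)), 2838)) = Mul(Add(2616, 3229), Add(Add(-24, Mul(-1, -3)), 2838)) = Mul(5845, Add(Add(-24, 3), 2838)) = Mul(5845, Add(-21, 2838)) = Mul(5845, 2817) = 16465365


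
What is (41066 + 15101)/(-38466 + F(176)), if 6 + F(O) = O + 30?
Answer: -56167/38266 ≈ -1.4678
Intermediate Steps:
F(O) = 24 + O (F(O) = -6 + (O + 30) = -6 + (30 + O) = 24 + O)
(41066 + 15101)/(-38466 + F(176)) = (41066 + 15101)/(-38466 + (24 + 176)) = 56167/(-38466 + 200) = 56167/(-38266) = 56167*(-1/38266) = -56167/38266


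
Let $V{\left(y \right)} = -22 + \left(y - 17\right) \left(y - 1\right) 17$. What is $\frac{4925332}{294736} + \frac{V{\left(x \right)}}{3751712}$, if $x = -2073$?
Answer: $\frac{1256165207191}{34555143376} \approx 36.352$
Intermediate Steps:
$V{\left(y \right)} = -22 + 17 \left(-1 + y\right) \left(-17 + y\right)$ ($V{\left(y \right)} = -22 + \left(-17 + y\right) \left(-1 + y\right) 17 = -22 + \left(-1 + y\right) \left(-17 + y\right) 17 = -22 + 17 \left(-1 + y\right) \left(-17 + y\right)$)
$\frac{4925332}{294736} + \frac{V{\left(x \right)}}{3751712} = \frac{4925332}{294736} + \frac{267 - -634338 + 17 \left(-2073\right)^{2}}{3751712} = 4925332 \cdot \frac{1}{294736} + \left(267 + 634338 + 17 \cdot 4297329\right) \frac{1}{3751712} = \frac{1231333}{73684} + \left(267 + 634338 + 73054593\right) \frac{1}{3751712} = \frac{1231333}{73684} + 73689198 \cdot \frac{1}{3751712} = \frac{1231333}{73684} + \frac{36844599}{1875856} = \frac{1256165207191}{34555143376}$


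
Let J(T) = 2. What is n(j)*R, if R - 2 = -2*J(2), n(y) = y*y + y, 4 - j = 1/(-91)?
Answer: -332880/8281 ≈ -40.198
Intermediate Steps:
j = 365/91 (j = 4 - 1/(-91) = 4 - 1*(-1/91) = 4 + 1/91 = 365/91 ≈ 4.0110)
n(y) = y + y² (n(y) = y² + y = y + y²)
R = -2 (R = 2 - 2*2 = 2 - 4 = -2)
n(j)*R = (365*(1 + 365/91)/91)*(-2) = ((365/91)*(456/91))*(-2) = (166440/8281)*(-2) = -332880/8281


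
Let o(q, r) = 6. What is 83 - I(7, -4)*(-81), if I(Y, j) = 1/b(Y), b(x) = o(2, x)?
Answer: 193/2 ≈ 96.500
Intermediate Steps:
b(x) = 6
I(Y, j) = 1/6
83 - I(7, -4)*(-81) = 83 - 1*1/6*(-81) = 83 - 1/6*(-81) = 83 + 27/2 = 193/2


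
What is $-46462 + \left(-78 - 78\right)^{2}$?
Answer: $-22126$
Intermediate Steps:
$-46462 + \left(-78 - 78\right)^{2} = -46462 + \left(-156\right)^{2} = -46462 + 24336 = -22126$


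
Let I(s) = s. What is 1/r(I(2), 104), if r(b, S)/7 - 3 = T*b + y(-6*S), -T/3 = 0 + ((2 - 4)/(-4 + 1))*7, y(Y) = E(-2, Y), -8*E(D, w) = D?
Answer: -4/693 ≈ -0.0057720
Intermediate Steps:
E(D, w) = -D/8
y(Y) = ¼ (y(Y) = -⅛*(-2) = ¼)
T = -14 (T = -3*(0 + ((2 - 4)/(-4 + 1))*7) = -3*(0 - 2/(-3)*7) = -3*(0 - 2*(-⅓)*7) = -3*(0 + (⅔)*7) = -3*(0 + 14/3) = -3*14/3 = -14)
r(b, S) = 91/4 - 98*b (r(b, S) = 21 + 7*(-14*b + ¼) = 21 + 7*(¼ - 14*b) = 21 + (7/4 - 98*b) = 91/4 - 98*b)
1/r(I(2), 104) = 1/(91/4 - 98*2) = 1/(91/4 - 196) = 1/(-693/4) = -4/693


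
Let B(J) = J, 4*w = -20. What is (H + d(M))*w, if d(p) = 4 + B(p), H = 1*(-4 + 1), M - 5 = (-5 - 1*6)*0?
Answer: -30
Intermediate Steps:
M = 5 (M = 5 + (-5 - 1*6)*0 = 5 + (-5 - 6)*0 = 5 - 11*0 = 5 + 0 = 5)
w = -5 (w = (¼)*(-20) = -5)
H = -3 (H = 1*(-3) = -3)
d(p) = 4 + p
(H + d(M))*w = (-3 + (4 + 5))*(-5) = (-3 + 9)*(-5) = 6*(-5) = -30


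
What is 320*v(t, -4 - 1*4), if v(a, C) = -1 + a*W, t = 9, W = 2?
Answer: 5440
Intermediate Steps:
v(a, C) = -1 + 2*a (v(a, C) = -1 + a*2 = -1 + 2*a)
320*v(t, -4 - 1*4) = 320*(-1 + 2*9) = 320*(-1 + 18) = 320*17 = 5440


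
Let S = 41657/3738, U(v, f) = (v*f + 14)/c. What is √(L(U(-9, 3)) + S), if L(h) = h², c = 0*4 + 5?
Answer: √127637214/2670 ≈ 4.2313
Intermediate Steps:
c = 5 (c = 0 + 5 = 5)
U(v, f) = 14/5 + f*v/5 (U(v, f) = (v*f + 14)/5 = (f*v + 14)*(⅕) = (14 + f*v)*(⅕) = 14/5 + f*v/5)
S = 5951/534 (S = 41657*(1/3738) = 5951/534 ≈ 11.144)
√(L(U(-9, 3)) + S) = √((14/5 + (⅕)*3*(-9))² + 5951/534) = √((14/5 - 27/5)² + 5951/534) = √((-13/5)² + 5951/534) = √(169/25 + 5951/534) = √(239021/13350) = √127637214/2670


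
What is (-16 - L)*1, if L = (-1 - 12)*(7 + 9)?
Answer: 192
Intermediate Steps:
L = -208 (L = -13*16 = -208)
(-16 - L)*1 = (-16 - 1*(-208))*1 = (-16 + 208)*1 = 192*1 = 192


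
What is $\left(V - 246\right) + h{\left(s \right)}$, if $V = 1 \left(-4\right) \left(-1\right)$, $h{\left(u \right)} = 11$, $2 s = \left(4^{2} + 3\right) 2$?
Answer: $-231$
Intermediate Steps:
$s = 19$ ($s = \frac{\left(4^{2} + 3\right) 2}{2} = \frac{\left(16 + 3\right) 2}{2} = \frac{19 \cdot 2}{2} = \frac{1}{2} \cdot 38 = 19$)
$V = 4$ ($V = \left(-4\right) \left(-1\right) = 4$)
$\left(V - 246\right) + h{\left(s \right)} = \left(4 - 246\right) + 11 = -242 + 11 = -231$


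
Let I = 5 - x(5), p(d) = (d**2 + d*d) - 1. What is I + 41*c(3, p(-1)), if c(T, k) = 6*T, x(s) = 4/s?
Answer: 3711/5 ≈ 742.20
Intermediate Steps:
p(d) = -1 + 2*d**2 (p(d) = (d**2 + d**2) - 1 = 2*d**2 - 1 = -1 + 2*d**2)
I = 21/5 (I = 5 - 4/5 = 21/5 ≈ 4.2000)
I + 41*c(3, p(-1)) = 21/5 + 41*(6*3) = 21/5 + 41*18 = 21/5 + 738 = 3711/5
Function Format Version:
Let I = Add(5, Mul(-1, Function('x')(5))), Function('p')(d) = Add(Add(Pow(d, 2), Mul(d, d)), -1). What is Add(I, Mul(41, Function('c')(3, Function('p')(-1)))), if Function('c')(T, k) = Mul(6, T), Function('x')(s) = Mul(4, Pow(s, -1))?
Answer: Rational(3711, 5) ≈ 742.20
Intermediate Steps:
Function('p')(d) = Add(-1, Mul(2, Pow(d, 2))) (Function('p')(d) = Add(Add(Pow(d, 2), Pow(d, 2)), -1) = Add(Mul(2, Pow(d, 2)), -1) = Add(-1, Mul(2, Pow(d, 2))))
I = Rational(21, 5) (I = Add(5, Mul(-1, Mul(4, Pow(5, -1)))) = Add(5, Mul(-1, Mul(4, Rational(1, 5)))) = Add(5, Mul(-1, Rational(4, 5))) = Add(5, Rational(-4, 5)) = Rational(21, 5) ≈ 4.2000)
Add(I, Mul(41, Function('c')(3, Function('p')(-1)))) = Add(Rational(21, 5), Mul(41, Mul(6, 3))) = Add(Rational(21, 5), Mul(41, 18)) = Add(Rational(21, 5), 738) = Rational(3711, 5)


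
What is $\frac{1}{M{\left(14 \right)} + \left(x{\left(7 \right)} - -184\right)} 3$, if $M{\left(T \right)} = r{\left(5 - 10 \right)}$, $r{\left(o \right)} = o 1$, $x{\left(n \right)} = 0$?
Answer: $\frac{3}{179} \approx 0.01676$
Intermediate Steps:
$r{\left(o \right)} = o$
$M{\left(T \right)} = -5$ ($M{\left(T \right)} = 5 - 10 = -5$)
$\frac{1}{M{\left(14 \right)} + \left(x{\left(7 \right)} - -184\right)} 3 = \frac{1}{-5 + \left(0 - -184\right)} 3 = \frac{1}{-5 + \left(0 + 184\right)} 3 = \frac{1}{-5 + 184} \cdot 3 = \frac{1}{179} \cdot 3 = \frac{3}{179}$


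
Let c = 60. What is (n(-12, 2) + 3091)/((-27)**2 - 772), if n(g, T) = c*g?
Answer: -2371/43 ≈ -55.140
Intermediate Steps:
n(g, T) = 60*g
(n(-12, 2) + 3091)/((-27)**2 - 772) = (60*(-12) + 3091)/((-27)**2 - 772) = (-720 + 3091)/(729 - 772) = 2371/(-43) = 2371*(-1/43) = -2371/43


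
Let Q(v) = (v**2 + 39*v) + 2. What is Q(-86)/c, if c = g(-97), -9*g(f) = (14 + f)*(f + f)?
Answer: -18198/8051 ≈ -2.2603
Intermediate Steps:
g(f) = -2*f*(14 + f)/9 (g(f) = -(14 + f)*(f + f)/9 = -(14 + f)*2*f/9 = -2*f*(14 + f)/9)
c = -16102/9 (c = -2/9*(-97)*(14 - 97) = -2/9*(-97)*(-83) = -16102/9 ≈ -1789.1)
Q(v) = 2 + v**2 + 39*v
Q(-86)/c = (2 + (-86)**2 + 39*(-86))/(-16102/9) = (2 + 7396 - 3354)*(-9/16102) = 4044*(-9/16102) = -18198/8051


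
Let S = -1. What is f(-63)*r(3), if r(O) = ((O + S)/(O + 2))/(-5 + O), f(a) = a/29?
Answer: 63/145 ≈ 0.43448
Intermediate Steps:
f(a) = a/29 (f(a) = a*(1/29) = a/29)
r(O) = (-1 + O)/((-5 + O)*(2 + O)) (r(O) = ((O - 1)/(O + 2))/(-5 + O) = ((-1 + O)/(2 + O))/(-5 + O) = (-1 + O)/((-5 + O)*(2 + O)))
f(-63)*r(3) = ((1/29)*(-63))*((1 - 1*3)/(10 - 1*3² + 3*3)) = -63*(1 - 3)/(29*(10 - 1*9 + 9)) = -63*(-2)/(29*(10 - 9 + 9)) = -63*(-2)/(29*10) = -63*(-2)/290 = -63/29*(-⅕) = 63/145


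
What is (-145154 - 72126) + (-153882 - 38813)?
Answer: -409975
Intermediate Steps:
(-145154 - 72126) + (-153882 - 38813) = -217280 - 192695 = -409975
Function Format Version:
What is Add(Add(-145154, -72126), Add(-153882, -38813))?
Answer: -409975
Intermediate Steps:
Add(Add(-145154, -72126), Add(-153882, -38813)) = Add(-217280, -192695) = -409975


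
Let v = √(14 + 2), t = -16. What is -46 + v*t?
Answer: -110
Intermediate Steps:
v = 4 (v = √16 = 4)
-46 + v*t = -46 + 4*(-16) = -46 - 64 = -110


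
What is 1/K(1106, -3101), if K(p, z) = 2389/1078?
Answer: 1078/2389 ≈ 0.45123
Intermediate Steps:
K(p, z) = 2389/1078 (K(p, z) = 2389*(1/1078) = 2389/1078)
1/K(1106, -3101) = 1/(2389/1078) = 1078/2389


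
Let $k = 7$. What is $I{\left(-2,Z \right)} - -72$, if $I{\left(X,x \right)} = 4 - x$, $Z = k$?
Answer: $69$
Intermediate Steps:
$Z = 7$
$I{\left(-2,Z \right)} - -72 = \left(4 - 7\right) - -72 = \left(4 - 7\right) + 72 = -3 + 72 = 69$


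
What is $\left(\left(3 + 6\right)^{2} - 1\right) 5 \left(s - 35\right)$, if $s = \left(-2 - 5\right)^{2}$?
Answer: $5600$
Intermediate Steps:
$s = 49$ ($s = \left(-7\right)^{2} = 49$)
$\left(\left(3 + 6\right)^{2} - 1\right) 5 \left(s - 35\right) = \left(\left(3 + 6\right)^{2} - 1\right) 5 \left(49 - 35\right) = \left(9^{2} - 1\right) 5 \cdot 14 = \left(81 - 1\right) 5 \cdot 14 = 80 \cdot 5 \cdot 14 = 400 \cdot 14 = 5600$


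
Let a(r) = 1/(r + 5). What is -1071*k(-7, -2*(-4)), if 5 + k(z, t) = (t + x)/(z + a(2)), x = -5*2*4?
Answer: 357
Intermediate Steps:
a(r) = 1/(5 + r)
x = -40 (x = -10*4 = -40)
k(z, t) = -5 + (-40 + t)/(1/7 + z) (k(z, t) = -5 + (t - 40)/(z + 1/(5 + 2)) = -5 + (-40 + t)/(z + 1/7) = -5 + (-40 + t)/(1/7 + z))
-1071*k(-7, -2*(-4)) = -1071*(-285 - 35*(-7) + 7*(-2*(-4)))/(1 + 7*(-7)) = -1071*(-285 + 245 + 7*8)/(1 - 49) = -1071*(-285 + 245 + 56)/(-48) = -(-357)*16/16 = -1071*(-1/3) = 357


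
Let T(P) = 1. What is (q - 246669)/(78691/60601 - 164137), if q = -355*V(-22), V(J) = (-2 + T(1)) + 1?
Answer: 4982796023/3315595882 ≈ 1.5028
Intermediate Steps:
V(J) = 0 (V(J) = (-2 + 1) + 1 = -1 + 1 = 0)
q = 0 (q = -355*0 = 0)
(q - 246669)/(78691/60601 - 164137) = (0 - 246669)/(78691/60601 - 164137) = -246669/(78691*(1/60601) - 164137) = -246669/(78691/60601 - 164137) = -246669/(-9946787646/60601) = -246669*(-60601/9946787646) = 4982796023/3315595882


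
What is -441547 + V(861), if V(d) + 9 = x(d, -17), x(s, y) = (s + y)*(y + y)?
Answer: -470252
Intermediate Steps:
x(s, y) = 2*y*(s + y) (x(s, y) = (s + y)*(2*y) = 2*y*(s + y))
V(d) = 569 - 34*d (V(d) = -9 + 2*(-17)*(d - 17) = -9 + 2*(-17)*(-17 + d) = -9 + (578 - 34*d) = 569 - 34*d)
-441547 + V(861) = -441547 + (569 - 34*861) = -441547 + (569 - 29274) = -441547 - 28705 = -470252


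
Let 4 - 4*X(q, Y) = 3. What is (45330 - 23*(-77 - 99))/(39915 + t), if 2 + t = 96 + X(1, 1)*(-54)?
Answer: 98756/79991 ≈ 1.2346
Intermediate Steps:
X(q, Y) = 1/4 (X(q, Y) = 1 - 1/4*3 = 1 - 3/4 = 1/4)
t = 161/2 (t = -2 + (96 + (1/4)*(-54)) = -2 + (96 - 27/2) = -2 + 165/2 = 161/2 ≈ 80.500)
(45330 - 23*(-77 - 99))/(39915 + t) = (45330 - 23*(-77 - 99))/(39915 + 161/2) = (45330 - 23*(-176))/(79991/2) = (45330 + 4048)*(2/79991) = 49378*(2/79991) = 98756/79991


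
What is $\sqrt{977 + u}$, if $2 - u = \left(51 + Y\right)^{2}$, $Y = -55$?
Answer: $3 \sqrt{107} \approx 31.032$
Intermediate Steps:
$u = -14$ ($u = 2 - \left(51 - 55\right)^{2} = 2 - \left(-4\right)^{2} = 2 - 16 = -14$)
$\sqrt{977 + u} = \sqrt{977 - 14} = \sqrt{963} = 3 \sqrt{107}$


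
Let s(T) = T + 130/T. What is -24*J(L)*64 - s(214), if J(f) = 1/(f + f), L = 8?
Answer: -33235/107 ≈ -310.61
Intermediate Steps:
J(f) = 1/(2*f)
-24*J(L)*64 - s(214) = -12/8*64 - (214 + 130/214) = -12/8*64 - (214 + 130*(1/214)) = -24*1/16*64 - (214 + 65/107) = -3/2*64 - 1*22963/107 = -96 - 22963/107 = -33235/107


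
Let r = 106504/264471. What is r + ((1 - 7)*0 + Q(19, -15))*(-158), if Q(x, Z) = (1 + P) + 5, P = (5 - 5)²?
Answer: -250612004/264471 ≈ -947.60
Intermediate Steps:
P = 0 (P = 0² = 0)
Q(x, Z) = 6 (Q(x, Z) = (1 + 0) + 5 = 1 + 5 = 6)
r = 106504/264471 (r = 106504*(1/264471) = 106504/264471 ≈ 0.40271)
r + ((1 - 7)*0 + Q(19, -15))*(-158) = 106504/264471 + ((1 - 7)*0 + 6)*(-158) = 106504/264471 + (-6*0 + 6)*(-158) = 106504/264471 + (0 + 6)*(-158) = 106504/264471 + 6*(-158) = 106504/264471 - 948 = -250612004/264471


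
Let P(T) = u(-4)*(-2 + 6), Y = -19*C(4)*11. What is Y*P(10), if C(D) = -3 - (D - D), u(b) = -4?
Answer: -10032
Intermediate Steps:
C(D) = -3 (C(D) = -3 - 1*0 = -3 + 0 = -3)
Y = 627 (Y = -19*(-3)*11 = 57*11 = 627)
P(T) = -16 (P(T) = -4*(-2 + 6) = -4*4 = -16)
Y*P(10) = 627*(-16) = -10032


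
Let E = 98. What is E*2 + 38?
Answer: 234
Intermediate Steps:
E*2 + 38 = 98*2 + 38 = 196 + 38 = 234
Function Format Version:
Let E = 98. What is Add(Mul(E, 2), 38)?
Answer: 234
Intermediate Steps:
Add(Mul(E, 2), 38) = Add(Mul(98, 2), 38) = Add(196, 38) = 234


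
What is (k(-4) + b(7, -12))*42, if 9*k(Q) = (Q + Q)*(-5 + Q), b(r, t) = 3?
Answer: 462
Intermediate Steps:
k(Q) = 2*Q*(-5 + Q)/9 (k(Q) = ((Q + Q)*(-5 + Q))/9 = ((2*Q)*(-5 + Q))/9 = (2*Q*(-5 + Q))/9 = 2*Q*(-5 + Q)/9)
(k(-4) + b(7, -12))*42 = ((2/9)*(-4)*(-5 - 4) + 3)*42 = ((2/9)*(-4)*(-9) + 3)*42 = (8 + 3)*42 = 11*42 = 462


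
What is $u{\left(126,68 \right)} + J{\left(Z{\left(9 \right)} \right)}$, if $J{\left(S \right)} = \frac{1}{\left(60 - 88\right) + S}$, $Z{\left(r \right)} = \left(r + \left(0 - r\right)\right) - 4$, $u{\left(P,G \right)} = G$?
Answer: $\frac{2175}{32} \approx 67.969$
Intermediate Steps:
$Z{\left(r \right)} = -4$ ($Z{\left(r \right)} = \left(r - r\right) - 4 = 0 - 4 = -4$)
$J{\left(S \right)} = \frac{1}{-28 + S}$
$u{\left(126,68 \right)} + J{\left(Z{\left(9 \right)} \right)} = 68 + \frac{1}{-28 - 4} = 68 + \frac{1}{-32} = 68 - \frac{1}{32} = \frac{2175}{32}$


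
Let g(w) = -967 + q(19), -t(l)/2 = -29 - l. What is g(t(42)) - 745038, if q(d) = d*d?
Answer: -745644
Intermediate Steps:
q(d) = d²
t(l) = 58 + 2*l (t(l) = -2*(-29 - l) = 58 + 2*l)
g(w) = -606 (g(w) = -967 + 19² = -967 + 361 = -606)
g(t(42)) - 745038 = -606 - 745038 = -745644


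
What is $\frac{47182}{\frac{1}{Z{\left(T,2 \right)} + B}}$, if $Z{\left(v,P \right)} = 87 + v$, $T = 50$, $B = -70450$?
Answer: $-3317507966$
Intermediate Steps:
$\frac{47182}{\frac{1}{Z{\left(T,2 \right)} + B}} = \frac{47182}{\frac{1}{\left(87 + 50\right) - 70450}} = \frac{47182}{\frac{1}{137 - 70450}} = \frac{47182}{\frac{1}{-70313}} = \frac{47182}{- \frac{1}{70313}} = 47182 \left(-70313\right) = -3317507966$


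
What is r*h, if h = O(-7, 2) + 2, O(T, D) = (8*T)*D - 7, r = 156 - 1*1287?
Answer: 132327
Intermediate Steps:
r = -1131 (r = 156 - 1287 = -1131)
O(T, D) = -7 + 8*D*T (O(T, D) = 8*D*T - 7 = -7 + 8*D*T)
h = -117 (h = (-7 + 8*2*(-7)) + 2 = (-7 - 112) + 2 = -119 + 2 = -117)
r*h = -1131*(-117) = 132327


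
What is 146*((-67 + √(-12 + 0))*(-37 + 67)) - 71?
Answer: -293531 + 8760*I*√3 ≈ -2.9353e+5 + 15173.0*I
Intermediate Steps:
146*((-67 + √(-12 + 0))*(-37 + 67)) - 71 = 146*((-67 + √(-12))*30) - 71 = 146*((-67 + 2*I*√3)*30) - 71 = 146*(-2010 + 60*I*√3) - 71 = (-293460 + 8760*I*√3) - 71 = -293531 + 8760*I*√3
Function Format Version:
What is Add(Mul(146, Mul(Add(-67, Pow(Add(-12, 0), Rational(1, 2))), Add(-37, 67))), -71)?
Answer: Add(-293531, Mul(8760, I, Pow(3, Rational(1, 2)))) ≈ Add(-2.9353e+5, Mul(15173., I))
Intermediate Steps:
Add(Mul(146, Mul(Add(-67, Pow(Add(-12, 0), Rational(1, 2))), Add(-37, 67))), -71) = Add(Mul(146, Mul(Add(-67, Pow(-12, Rational(1, 2))), 30)), -71) = Add(Mul(146, Mul(Add(-67, Mul(2, I, Pow(3, Rational(1, 2)))), 30)), -71) = Add(Mul(146, Add(-2010, Mul(60, I, Pow(3, Rational(1, 2))))), -71) = Add(Add(-293460, Mul(8760, I, Pow(3, Rational(1, 2)))), -71) = Add(-293531, Mul(8760, I, Pow(3, Rational(1, 2))))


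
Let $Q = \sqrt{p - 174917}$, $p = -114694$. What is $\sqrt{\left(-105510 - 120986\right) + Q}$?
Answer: $\sqrt{-226496 + 3 i \sqrt{32179}} \approx 0.5654 + 475.92 i$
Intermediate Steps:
$Q = 3 i \sqrt{32179}$ ($Q = \sqrt{-114694 - 174917} = \sqrt{-289611} = 3 i \sqrt{32179} \approx 538.16 i$)
$\sqrt{\left(-105510 - 120986\right) + Q} = \sqrt{\left(-105510 - 120986\right) + 3 i \sqrt{32179}} = \sqrt{-226496 + 3 i \sqrt{32179}}$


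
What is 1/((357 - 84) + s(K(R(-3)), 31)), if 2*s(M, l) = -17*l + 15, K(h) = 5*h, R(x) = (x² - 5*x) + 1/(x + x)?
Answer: 1/17 ≈ 0.058824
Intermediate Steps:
R(x) = x² + 1/(2*x) - 5*x (R(x) = (x² - 5*x) + 1/(2*x) = x² + 1/(2*x) - 5*x)
s(M, l) = 15/2 - 17*l/2 (s(M, l) = (-17*l + 15)/2 = (15 - 17*l)/2 = 15/2 - 17*l/2)
1/((357 - 84) + s(K(R(-3)), 31)) = 1/((357 - 84) + (15/2 - 17/2*31)) = 1/(273 + (15/2 - 527/2)) = 1/(273 - 256) = 1/17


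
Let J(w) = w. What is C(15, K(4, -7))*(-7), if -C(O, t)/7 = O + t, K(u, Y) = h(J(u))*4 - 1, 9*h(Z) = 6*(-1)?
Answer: 1666/3 ≈ 555.33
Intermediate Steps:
h(Z) = -⅔ (h(Z) = (6*(-1))/9 = (⅑)*(-6) = -⅔)
K(u, Y) = -11/3 (K(u, Y) = -⅔*4 - 1 = -8/3 - 1 = -11/3)
C(O, t) = -7*O - 7*t (C(O, t) = -7*(O + t) = -7*O - 7*t)
C(15, K(4, -7))*(-7) = (-7*15 - 7*(-11/3))*(-7) = (-105 + 77/3)*(-7) = -238/3*(-7) = 1666/3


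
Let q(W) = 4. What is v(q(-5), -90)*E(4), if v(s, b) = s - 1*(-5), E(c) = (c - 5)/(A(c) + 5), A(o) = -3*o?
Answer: 9/7 ≈ 1.2857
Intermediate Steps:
E(c) = (-5 + c)/(5 - 3*c) (E(c) = (c - 5)/(-3*c + 5) = (-5 + c)/(5 - 3*c))
v(s, b) = 5 + s (v(s, b) = s + 5 = 5 + s)
v(q(-5), -90)*E(4) = (5 + 4)*((5 - 1*4)/(-5 + 3*4)) = 9*((5 - 4)/(-5 + 12)) = 9*(1/7) = 9/7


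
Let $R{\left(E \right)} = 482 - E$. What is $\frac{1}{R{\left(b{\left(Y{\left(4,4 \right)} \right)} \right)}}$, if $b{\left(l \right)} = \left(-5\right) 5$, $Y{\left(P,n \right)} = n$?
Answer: $\frac{1}{507} \approx 0.0019724$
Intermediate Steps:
$b{\left(l \right)} = -25$
$\frac{1}{R{\left(b{\left(Y{\left(4,4 \right)} \right)} \right)}} = \frac{1}{482 - -25} = \frac{1}{482 + 25} = \frac{1}{507}$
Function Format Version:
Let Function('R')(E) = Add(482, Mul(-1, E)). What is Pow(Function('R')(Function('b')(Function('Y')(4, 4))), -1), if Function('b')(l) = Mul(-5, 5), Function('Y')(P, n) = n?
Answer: Rational(1, 507) ≈ 0.0019724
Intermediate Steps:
Function('b')(l) = -25
Pow(Function('R')(Function('b')(Function('Y')(4, 4))), -1) = Pow(Add(482, Mul(-1, -25)), -1) = Pow(Add(482, 25), -1) = Pow(507, -1) = Rational(1, 507)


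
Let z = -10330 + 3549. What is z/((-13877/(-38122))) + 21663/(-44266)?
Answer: -11443295430463/614279282 ≈ -18629.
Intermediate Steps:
z = -6781
z/((-13877/(-38122))) + 21663/(-44266) = -6781/((-13877/(-38122))) + 21663/(-44266) = -6781/((-13877*(-1/38122))) + 21663*(-1/44266) = -6781/13877/38122 - 21663/44266 = -6781*38122/13877 - 21663/44266 = -258505282/13877 - 21663/44266 = -11443295430463/614279282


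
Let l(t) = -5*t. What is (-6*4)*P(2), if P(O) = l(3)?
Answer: 360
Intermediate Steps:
P(O) = -15 (P(O) = -5*3 = -15)
(-6*4)*P(2) = -6*4*(-15) = -24*(-15) = 360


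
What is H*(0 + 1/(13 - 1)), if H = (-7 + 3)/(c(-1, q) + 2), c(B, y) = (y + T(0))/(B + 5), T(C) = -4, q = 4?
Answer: -⅙ ≈ -0.16667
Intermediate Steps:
c(B, y) = (-4 + y)/(5 + B) (c(B, y) = (y - 4)/(B + 5) = (-4 + y)/(5 + B))
H = -2 (H = (-7 + 3)/((-4 + 4)/(5 - 1) + 2) = -4/(0/4 + 2) = -4/((¼)*0 + 2) = -4/(0 + 2) = -4/2 = -4*½ = -2)
H*(0 + 1/(13 - 1)) = -2*(0 + 1/(13 - 1)) = -2*(0 + 1/12) = -2*1/12 = -⅙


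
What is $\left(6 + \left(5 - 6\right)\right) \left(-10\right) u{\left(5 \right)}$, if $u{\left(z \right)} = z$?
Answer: $-250$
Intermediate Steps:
$\left(6 + \left(5 - 6\right)\right) \left(-10\right) u{\left(5 \right)} = \left(6 + \left(5 - 6\right)\right) \left(-10\right) 5 = \left(6 - 1\right) \left(-10\right) 5 = 5 \left(-10\right) 5 = \left(-50\right) 5 = -250$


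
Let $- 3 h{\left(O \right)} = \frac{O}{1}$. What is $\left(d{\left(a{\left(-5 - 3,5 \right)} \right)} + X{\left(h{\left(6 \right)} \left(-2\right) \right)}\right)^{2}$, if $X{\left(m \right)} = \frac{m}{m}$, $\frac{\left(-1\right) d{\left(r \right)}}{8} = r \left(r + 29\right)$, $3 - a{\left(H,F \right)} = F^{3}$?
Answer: $8238648289$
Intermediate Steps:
$a{\left(H,F \right)} = 3 - F^{3}$
$d{\left(r \right)} = - 8 r \left(29 + r\right)$ ($d{\left(r \right)} = - 8 r \left(r + 29\right) = - 8 r \left(29 + r\right)$)
$h{\left(O \right)} = - \frac{O}{3}$ ($h{\left(O \right)} = - \frac{O 1^{-1}}{3} = - \frac{O 1}{3} = - \frac{O}{3}$)
$X{\left(m \right)} = 1$
$\left(d{\left(a{\left(-5 - 3,5 \right)} \right)} + X{\left(h{\left(6 \right)} \left(-2\right) \right)}\right)^{2} = \left(- 8 \left(3 - 5^{3}\right) \left(29 + \left(3 - 5^{3}\right)\right) + 1\right)^{2} = \left(- 8 \left(3 - 125\right) \left(29 + \left(3 - 125\right)\right) + 1\right)^{2} = \left(\left(-8\right) \left(-122\right) \left(29 - 122\right) + 1\right)^{2} = \left(\left(-8\right) \left(-122\right) \left(-93\right) + 1\right)^{2} = \left(-90768 + 1\right)^{2} = \left(-90767\right)^{2} = 8238648289$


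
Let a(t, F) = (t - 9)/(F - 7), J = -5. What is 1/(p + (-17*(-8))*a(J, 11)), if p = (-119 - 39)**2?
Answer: 1/24488 ≈ 4.0836e-5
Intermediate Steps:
p = 24964 (p = (-158)**2 = 24964)
a(t, F) = (-9 + t)/(-7 + F)
1/(p + (-17*(-8))*a(J, 11)) = 1/(24964 + (-17*(-8))*((-9 - 5)/(-7 + 11))) = 1/(24964 + 136*(-14/4)) = 1/(24964 + 136*((1/4)*(-14))) = 1/(24964 + 136*(-7/2)) = 1/(24964 - 476) = 1/24488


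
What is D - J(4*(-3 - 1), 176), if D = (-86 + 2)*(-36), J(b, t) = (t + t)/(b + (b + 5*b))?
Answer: 21190/7 ≈ 3027.1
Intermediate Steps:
J(b, t) = 2*t/(7*b) (J(b, t) = (2*t)/(b + 6*b) = (2*t)/((7*b)) = (2*t)*(1/(7*b)) = 2*t/(7*b))
D = 3024 (D = -84*(-36) = 3024)
D - J(4*(-3 - 1), 176) = 3024 - 2*176/(7*(4*(-3 - 1))) = 3024 - 2*176/(7*(4*(-4))) = 3024 - 2*176/(7*(-16)) = 3024 - 2*176*(-1)/(7*16) = 3024 - 1*(-22/7) = 3024 + 22/7 = 21190/7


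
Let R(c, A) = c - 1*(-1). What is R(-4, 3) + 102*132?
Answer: 13461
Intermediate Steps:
R(c, A) = 1 + c (R(c, A) = c + 1 = 1 + c)
R(-4, 3) + 102*132 = (1 - 4) + 102*132 = -3 + 13464 = 13461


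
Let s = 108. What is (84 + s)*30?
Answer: 5760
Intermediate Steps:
(84 + s)*30 = (84 + 108)*30 = 192*30 = 5760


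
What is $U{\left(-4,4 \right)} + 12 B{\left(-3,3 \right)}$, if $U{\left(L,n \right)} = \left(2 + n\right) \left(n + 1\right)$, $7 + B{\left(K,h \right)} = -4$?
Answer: $-102$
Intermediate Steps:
$B{\left(K,h \right)} = -11$ ($B{\left(K,h \right)} = -7 - 4 = -11$)
$U{\left(L,n \right)} = \left(1 + n\right) \left(2 + n\right)$ ($U{\left(L,n \right)} = \left(2 + n\right) \left(1 + n\right) = \left(1 + n\right) \left(2 + n\right)$)
$U{\left(-4,4 \right)} + 12 B{\left(-3,3 \right)} = \left(2 + 4^{2} + 3 \cdot 4\right) + 12 \left(-11\right) = \left(2 + 16 + 12\right) - 132 = 30 - 132 = -102$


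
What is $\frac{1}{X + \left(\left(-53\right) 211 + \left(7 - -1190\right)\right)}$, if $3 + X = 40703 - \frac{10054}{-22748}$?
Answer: $\frac{1034}{31758733} \approx 3.2558 \cdot 10^{-5}$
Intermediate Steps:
$X = \frac{42084257}{1034}$ ($X = -3 + \left(40703 - \frac{10054}{-22748}\right) = -3 + \left(40703 - - \frac{457}{1034}\right) = -3 + \left(40703 + \frac{457}{1034}\right) = -3 + \frac{42087359}{1034} = \frac{42084257}{1034} \approx 40700.0$)
$\frac{1}{X + \left(\left(-53\right) 211 + \left(7 - -1190\right)\right)} = \frac{1}{\frac{42084257}{1034} + \left(\left(-53\right) 211 + \left(7 - -1190\right)\right)} = \frac{1}{\frac{42084257}{1034} + \left(-11183 + \left(7 + 1190\right)\right)} = \frac{1}{\frac{42084257}{1034} + \left(-11183 + 1197\right)} = \frac{1}{\frac{42084257}{1034} - 9986} = \frac{1}{\frac{31758733}{1034}} = \frac{1034}{31758733}$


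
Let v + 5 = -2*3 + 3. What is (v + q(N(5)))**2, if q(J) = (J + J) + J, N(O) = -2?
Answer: 196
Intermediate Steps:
v = -8 (v = -5 + (-2*3 + 3) = -5 + (-6 + 3) = -5 - 3 = -8)
q(J) = 3*J (q(J) = 2*J + J = 3*J)
(v + q(N(5)))**2 = (-8 + 3*(-2))**2 = (-8 - 6)**2 = (-14)**2 = 196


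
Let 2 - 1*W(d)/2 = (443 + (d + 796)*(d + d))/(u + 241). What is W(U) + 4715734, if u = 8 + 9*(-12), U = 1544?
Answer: 650466332/141 ≈ 4.6132e+6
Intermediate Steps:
u = -100 (u = 8 - 108 = -100)
W(d) = -322/141 - 4*d*(796 + d)/141 (W(d) = 4 - 2*(443 + (d + 796)*(d + d))/(-100 + 241) = 4 - 2*(443 + (796 + d)*(2*d))/141 = 4 - 2*(443 + 2*d*(796 + d))/141 = 4 - 2*(443/141 + 2*d*(796 + d)/141) = 4 + (-886/141 - 4*d*(796 + d)/141) = -322/141 - 4*d*(796 + d)/141)
W(U) + 4715734 = (-322/141 - 3184/141*1544 - 4/141*1544²) + 4715734 = (-322/141 - 4916096/141 - 4/141*2383936) + 4715734 = (-322/141 - 4916096/141 - 9535744/141) + 4715734 = -14452162/141 + 4715734 = 650466332/141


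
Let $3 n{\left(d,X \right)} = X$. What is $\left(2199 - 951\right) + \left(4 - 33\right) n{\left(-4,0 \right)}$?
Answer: $1248$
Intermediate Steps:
$n{\left(d,X \right)} = \frac{X}{3}$
$\left(2199 - 951\right) + \left(4 - 33\right) n{\left(-4,0 \right)} = \left(2199 - 951\right) + \left(4 - 33\right) \frac{1}{3} \cdot 0 = \left(2199 - 951\right) - 0 = 1248 + 0 = 1248$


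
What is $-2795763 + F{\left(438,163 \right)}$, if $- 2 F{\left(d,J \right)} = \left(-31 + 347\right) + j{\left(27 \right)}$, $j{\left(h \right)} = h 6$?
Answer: $-2796002$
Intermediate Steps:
$j{\left(h \right)} = 6 h$
$F{\left(d,J \right)} = -239$ ($F{\left(d,J \right)} = - \frac{\left(-31 + 347\right) + 6 \cdot 27}{2} = - \frac{316 + 162}{2} = \left(- \frac{1}{2}\right) 478 = -239$)
$-2795763 + F{\left(438,163 \right)} = -2795763 - 239 = -2796002$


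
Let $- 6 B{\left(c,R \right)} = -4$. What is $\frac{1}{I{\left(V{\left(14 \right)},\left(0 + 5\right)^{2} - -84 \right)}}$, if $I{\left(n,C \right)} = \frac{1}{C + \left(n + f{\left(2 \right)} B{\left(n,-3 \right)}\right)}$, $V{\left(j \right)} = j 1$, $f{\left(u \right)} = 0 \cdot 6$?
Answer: $123$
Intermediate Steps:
$B{\left(c,R \right)} = \frac{2}{3}$ ($B{\left(c,R \right)} = \left(- \frac{1}{6}\right) \left(-4\right) = \frac{2}{3}$)
$f{\left(u \right)} = 0$
$V{\left(j \right)} = j$
$I{\left(n,C \right)} = \frac{1}{C + n}$ ($I{\left(n,C \right)} = \frac{1}{C + \left(n + 0 \cdot \frac{2}{3}\right)} = \frac{1}{C + \left(n + 0\right)} = \frac{1}{C + n}$)
$\frac{1}{I{\left(V{\left(14 \right)},\left(0 + 5\right)^{2} - -84 \right)}} = \frac{1}{\frac{1}{\left(\left(0 + 5\right)^{2} - -84\right) + 14}} = \frac{1}{\frac{1}{\left(5^{2} + 84\right) + 14}} = \frac{1}{\frac{1}{\left(25 + 84\right) + 14}} = \frac{1}{\frac{1}{109 + 14}} = \frac{1}{\frac{1}{123}} = 123$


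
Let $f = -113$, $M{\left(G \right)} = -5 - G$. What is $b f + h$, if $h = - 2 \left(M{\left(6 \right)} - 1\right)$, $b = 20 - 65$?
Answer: $5109$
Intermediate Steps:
$b = -45$ ($b = 20 - 65 = -45$)
$h = 24$ ($h = - 2 \left(\left(-5 - 6\right) - 1\right) = - 2 \left(-11 - 1\right) = \left(-2\right) \left(-12\right) = 24$)
$b f + h = \left(-45\right) \left(-113\right) + 24 = 5085 + 24 = 5109$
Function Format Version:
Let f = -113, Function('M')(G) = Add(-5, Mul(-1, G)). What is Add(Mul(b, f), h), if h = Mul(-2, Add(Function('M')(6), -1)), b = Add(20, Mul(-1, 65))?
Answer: 5109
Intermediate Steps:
b = -45 (b = Add(20, -65) = -45)
h = 24 (h = Mul(-2, Add(Add(-5, Mul(-1, 6)), -1)) = Mul(-2, Add(Add(-5, -6), -1)) = Mul(-2, Add(-11, -1)) = Mul(-2, -12) = 24)
Add(Mul(b, f), h) = Add(Mul(-45, -113), 24) = Add(5085, 24) = 5109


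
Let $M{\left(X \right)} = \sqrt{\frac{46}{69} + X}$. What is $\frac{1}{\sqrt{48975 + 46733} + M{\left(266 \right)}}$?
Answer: $\frac{3}{2 \left(3 \sqrt{23927} + 10 \sqrt{6}\right)} \approx 0.0030703$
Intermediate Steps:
$M{\left(X \right)} = \sqrt{\frac{2}{3} + X}$ ($M{\left(X \right)} = \sqrt{46 \cdot \frac{1}{69} + X} = \sqrt{\frac{2}{3} + X}$)
$\frac{1}{\sqrt{48975 + 46733} + M{\left(266 \right)}} = \frac{1}{\sqrt{48975 + 46733} + \frac{\sqrt{6 + 9 \cdot 266}}{3}} = \frac{1}{\sqrt{95708} + \frac{\sqrt{6 + 2394}}{3}} = \frac{1}{2 \sqrt{23927} + \frac{\sqrt{2400}}{3}} = \frac{1}{2 \sqrt{23927} + \frac{20 \sqrt{6}}{3}}$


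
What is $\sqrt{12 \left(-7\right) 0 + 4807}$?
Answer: $\sqrt{4807} \approx 69.333$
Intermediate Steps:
$\sqrt{12 \left(-7\right) 0 + 4807} = \sqrt{\left(-84\right) 0 + 4807} = \sqrt{0 + 4807} = \sqrt{4807}$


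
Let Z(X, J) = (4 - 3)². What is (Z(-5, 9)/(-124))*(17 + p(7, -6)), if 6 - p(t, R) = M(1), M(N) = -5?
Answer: -7/31 ≈ -0.22581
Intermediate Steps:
p(t, R) = 11 (p(t, R) = 6 - 1*(-5) = 6 + 5 = 11)
Z(X, J) = 1 (Z(X, J) = 1² = 1)
(Z(-5, 9)/(-124))*(17 + p(7, -6)) = (1/(-124))*(17 + 11) = (1*(-1/124))*28 = -1/124*28 = -7/31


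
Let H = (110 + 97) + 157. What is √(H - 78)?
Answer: √286 ≈ 16.912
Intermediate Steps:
H = 364 (H = 207 + 157 = 364)
√(H - 78) = √(364 - 78) = √286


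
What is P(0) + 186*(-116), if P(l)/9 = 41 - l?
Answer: -21207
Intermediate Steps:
P(l) = 369 - 9*l (P(l) = 9*(41 - l) = 369 - 9*l)
P(0) + 186*(-116) = (369 - 9*0) + 186*(-116) = (369 + 0) - 21576 = 369 - 21576 = -21207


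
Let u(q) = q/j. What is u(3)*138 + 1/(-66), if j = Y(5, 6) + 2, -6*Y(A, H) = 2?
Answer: 81967/330 ≈ 248.38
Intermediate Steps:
Y(A, H) = -⅓ (Y(A, H) = -⅙*2 = -⅓)
j = 5/3 (j = -⅓ + 2 = 5/3 ≈ 1.6667)
u(q) = 3*q/5 (u(q) = q/(5/3) = q*(⅗) = 3*q/5)
u(3)*138 + 1/(-66) = ((⅗)*3)*138 + 1/(-66) = (9/5)*138 - 1/66 = 1242/5 - 1/66 = 81967/330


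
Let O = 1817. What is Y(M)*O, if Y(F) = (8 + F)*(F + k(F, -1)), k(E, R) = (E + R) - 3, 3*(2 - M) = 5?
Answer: -454250/9 ≈ -50472.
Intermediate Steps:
M = ⅓ (M = 2 - ⅓*5 = 2 - 5/3 = ⅓ ≈ 0.33333)
k(E, R) = -3 + E + R
Y(F) = (-4 + 2*F)*(8 + F) (Y(F) = (8 + F)*(F + (-3 + F - 1)) = (8 + F)*(F + (-4 + F)) = (8 + F)*(-4 + 2*F) = (-4 + 2*F)*(8 + F))
Y(M)*O = (-32 + 2*(⅓)² + 12*(⅓))*1817 = (-32 + 2*(⅑) + 4)*1817 = (-32 + 2/9 + 4)*1817 = -250/9*1817 = -454250/9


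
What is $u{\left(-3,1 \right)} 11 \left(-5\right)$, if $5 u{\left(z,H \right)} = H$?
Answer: $-11$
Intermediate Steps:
$u{\left(z,H \right)} = \frac{H}{5}$
$u{\left(-3,1 \right)} 11 \left(-5\right) = \frac{1}{5} \cdot 1 \cdot 11 \left(-5\right) = \frac{1}{5} \left(-55\right) = -11$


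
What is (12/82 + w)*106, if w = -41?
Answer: -177550/41 ≈ -4330.5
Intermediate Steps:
(12/82 + w)*106 = (12/82 - 41)*106 = (12*(1/82) - 41)*106 = (6/41 - 41)*106 = -1675/41*106 = -177550/41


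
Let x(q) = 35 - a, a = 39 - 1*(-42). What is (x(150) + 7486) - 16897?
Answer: -9457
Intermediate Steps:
a = 81 (a = 39 + 42 = 81)
x(q) = -46 (x(q) = 35 - 1*81 = 35 - 81 = -46)
(x(150) + 7486) - 16897 = (-46 + 7486) - 16897 = 7440 - 16897 = -9457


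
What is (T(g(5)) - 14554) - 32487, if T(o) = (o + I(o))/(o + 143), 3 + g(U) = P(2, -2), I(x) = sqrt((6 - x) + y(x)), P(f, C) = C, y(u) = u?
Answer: -6491663/138 + sqrt(6)/138 ≈ -47041.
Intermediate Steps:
I(x) = sqrt(6) (I(x) = sqrt((6 - x) + x) = sqrt(6))
g(U) = -5 (g(U) = -3 - 2 = -5)
T(o) = (o + sqrt(6))/(143 + o) (T(o) = (o + sqrt(6))/(o + 143) = (o + sqrt(6))/(143 + o))
(T(g(5)) - 14554) - 32487 = ((-5 + sqrt(6))/(143 - 5) - 14554) - 32487 = ((-5 + sqrt(6))/138 - 14554) - 32487 = ((-5/138 + sqrt(6)/138) - 14554) - 32487 = (-2008457/138 + sqrt(6)/138) - 32487 = -6491663/138 + sqrt(6)/138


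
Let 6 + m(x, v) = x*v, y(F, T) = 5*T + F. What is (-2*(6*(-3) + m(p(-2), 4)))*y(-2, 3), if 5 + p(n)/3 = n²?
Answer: 936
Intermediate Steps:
p(n) = -15 + 3*n²
y(F, T) = F + 5*T
m(x, v) = -6 + v*x (m(x, v) = -6 + x*v = -6 + v*x)
(-2*(6*(-3) + m(p(-2), 4)))*y(-2, 3) = (-2*(6*(-3) + (-6 + 4*(-15 + 3*(-2)²))))*(-2 + 5*3) = (-2*(-18 + (-6 + 4*(-15 + 3*4))))*(-2 + 15) = -2*(-18 + (-6 + 4*(-15 + 12)))*13 = -2*(-18 + (-6 + 4*(-3)))*13 = -2*(-18 + (-6 - 12))*13 = -2*(-18 - 18)*13 = -2*(-36)*13 = 72*13 = 936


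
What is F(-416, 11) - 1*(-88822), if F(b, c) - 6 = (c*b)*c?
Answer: 38492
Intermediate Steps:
F(b, c) = 6 + b*c² (F(b, c) = 6 + (c*b)*c = 6 + (b*c)*c = 6 + b*c²)
F(-416, 11) - 1*(-88822) = (6 - 416*11²) - 1*(-88822) = (6 - 416*121) + 88822 = (6 - 50336) + 88822 = -50330 + 88822 = 38492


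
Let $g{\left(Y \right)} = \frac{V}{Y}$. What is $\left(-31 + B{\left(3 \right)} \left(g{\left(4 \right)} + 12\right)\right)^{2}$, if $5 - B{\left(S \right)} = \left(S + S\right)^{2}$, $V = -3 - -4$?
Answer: $\frac{2699449}{16} \approx 1.6872 \cdot 10^{5}$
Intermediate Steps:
$V = 1$ ($V = -3 + 4 = 1$)
$B{\left(S \right)} = 5 - 4 S^{2}$ ($B{\left(S \right)} = 5 - \left(S + S\right)^{2} = 5 - \left(2 S\right)^{2} = 5 - 4 S^{2}$)
$g{\left(Y \right)} = \frac{1}{Y}$ ($g{\left(Y \right)} = 1 \frac{1}{Y} = \frac{1}{Y}$)
$\left(-31 + B{\left(3 \right)} \left(g{\left(4 \right)} + 12\right)\right)^{2} = \left(-31 + \left(5 - 4 \cdot 3^{2}\right) \left(\frac{1}{4} + 12\right)\right)^{2} = \left(-31 + \left(5 - 36\right) \left(\frac{1}{4} + 12\right)\right)^{2} = \left(-31 + \left(5 - 36\right) \frac{49}{4}\right)^{2} = \left(-31 - \frac{1519}{4}\right)^{2} = \left(- \frac{1643}{4}\right)^{2} = \frac{2699449}{16}$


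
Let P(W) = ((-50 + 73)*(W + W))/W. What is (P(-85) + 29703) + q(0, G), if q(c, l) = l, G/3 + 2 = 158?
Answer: 30217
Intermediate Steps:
G = 468 (G = -6 + 3*158 = -6 + 474 = 468)
P(W) = 46 (P(W) = (23*(2*W))/W = (46*W)/W = 46)
(P(-85) + 29703) + q(0, G) = (46 + 29703) + 468 = 29749 + 468 = 30217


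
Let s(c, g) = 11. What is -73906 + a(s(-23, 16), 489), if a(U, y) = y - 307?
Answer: -73724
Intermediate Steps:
a(U, y) = -307 + y
-73906 + a(s(-23, 16), 489) = -73906 + (-307 + 489) = -73906 + 182 = -73724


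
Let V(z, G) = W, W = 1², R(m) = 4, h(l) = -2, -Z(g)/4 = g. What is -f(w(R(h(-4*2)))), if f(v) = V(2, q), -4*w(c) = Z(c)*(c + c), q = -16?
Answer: -1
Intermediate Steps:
Z(g) = -4*g
W = 1
V(z, G) = 1
w(c) = 2*c² (w(c) = -(-4*c)*(c + c)/4 = -(-4*c)*2*c/4 = -(-2)*c² = 2*c²)
f(v) = 1
-f(w(R(h(-4*2)))) = -1*1 = -1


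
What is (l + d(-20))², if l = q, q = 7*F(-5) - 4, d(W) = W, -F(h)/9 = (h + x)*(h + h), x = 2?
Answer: 3663396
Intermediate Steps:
F(h) = -18*h*(2 + h) (F(h) = -9*(h + 2)*(h + h) = -9*(2 + h)*2*h = -18*h*(2 + h))
q = -1894 (q = 7*(-18*(-5)*(2 - 5)) - 4 = 7*(-18*(-5)*(-3)) - 4 = 7*(-270) - 4 = -1890 - 4 = -1894)
l = -1894
(l + d(-20))² = (-1894 - 20)² = (-1914)² = 3663396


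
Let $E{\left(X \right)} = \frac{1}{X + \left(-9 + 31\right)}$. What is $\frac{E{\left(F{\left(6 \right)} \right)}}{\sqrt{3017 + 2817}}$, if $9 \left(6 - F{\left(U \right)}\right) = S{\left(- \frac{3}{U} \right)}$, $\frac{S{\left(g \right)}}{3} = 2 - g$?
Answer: $\frac{3 \sqrt{5834}}{475471} \approx 0.00048193$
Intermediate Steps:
$S{\left(g \right)} = 6 - 3 g$ ($S{\left(g \right)} = 3 \left(2 - g\right) = 6 - 3 g$)
$F{\left(U \right)} = \frac{16}{3} - \frac{1}{U}$ ($F{\left(U \right)} = 6 - \frac{6 - 3 \left(- \frac{3}{U}\right)}{9} = 6 - \frac{6 + \frac{9}{U}}{9} = 6 - \left(\frac{2}{3} + \frac{1}{U}\right) = \frac{16}{3} - \frac{1}{U}$)
$E{\left(X \right)} = \frac{1}{22 + X}$ ($E{\left(X \right)} = \frac{1}{X + 22} = \frac{1}{22 + X}$)
$\frac{E{\left(F{\left(6 \right)} \right)}}{\sqrt{3017 + 2817}} = \frac{1}{\left(22 + \left(\frac{16}{3} - \frac{1}{6}\right)\right) \sqrt{3017 + 2817}} = \frac{1}{\left(22 + \left(\frac{16}{3} - \frac{1}{6}\right)\right) \sqrt{5834}} = \frac{\frac{1}{5834} \sqrt{5834}}{22 + \left(\frac{16}{3} - \frac{1}{6}\right)} = \frac{\frac{1}{5834} \sqrt{5834}}{22 + \frac{31}{6}} = \frac{\frac{1}{5834} \sqrt{5834}}{\frac{163}{6}} = \frac{6 \frac{\sqrt{5834}}{5834}}{163} = \frac{3 \sqrt{5834}}{475471}$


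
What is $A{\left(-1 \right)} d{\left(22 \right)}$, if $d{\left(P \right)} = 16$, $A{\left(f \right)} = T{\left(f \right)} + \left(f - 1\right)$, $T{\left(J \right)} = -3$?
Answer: $-80$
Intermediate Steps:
$A{\left(f \right)} = -4 + f$ ($A{\left(f \right)} = -3 + \left(f - 1\right) = -3 + \left(-1 + f\right) = -4 + f$)
$A{\left(-1 \right)} d{\left(22 \right)} = \left(-4 - 1\right) 16 = \left(-5\right) 16 = -80$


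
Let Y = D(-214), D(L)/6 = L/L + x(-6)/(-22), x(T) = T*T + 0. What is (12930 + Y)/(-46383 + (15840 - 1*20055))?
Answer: -23698/92763 ≈ -0.25547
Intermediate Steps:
x(T) = T**2 (x(T) = T**2 + 0 = T**2)
D(L) = -42/11 (D(L) = 6*(L/L + (-6)**2/(-22)) = 6*(1 + 36*(-1/22)) = 6*(1 - 18/11) = 6*(-7/11) = -42/11)
Y = -42/11 ≈ -3.8182
(12930 + Y)/(-46383 + (15840 - 1*20055)) = (12930 - 42/11)/(-46383 + (15840 - 1*20055)) = 142188/(11*(-46383 + (15840 - 20055))) = 142188/(11*(-46383 - 4215)) = (142188/11)/(-50598) = (142188/11)*(-1/50598) = -23698/92763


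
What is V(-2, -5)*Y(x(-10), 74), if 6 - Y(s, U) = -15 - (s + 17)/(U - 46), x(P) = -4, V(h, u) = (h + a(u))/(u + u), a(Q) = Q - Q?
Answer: 601/140 ≈ 4.2929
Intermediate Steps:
a(Q) = 0
V(h, u) = h/(2*u) (V(h, u) = (h + 0)/(u + u) = h/((2*u)) = h*(1/(2*u)) = h/(2*u))
Y(s, U) = 21 + (17 + s)/(-46 + U) (Y(s, U) = 6 - (-15 - (s + 17)/(U - 46)) = 6 - (-15 - (17 + s)/(-46 + U)) = 6 + (15 + (17 + s)/(-46 + U)) = 21 + (17 + s)/(-46 + U))
V(-2, -5)*Y(x(-10), 74) = ((½)*(-2)/(-5))*((-949 - 4 + 21*74)/(-46 + 74)) = ((½)*(-2)*(-⅕))*((-949 - 4 + 1554)/28) = ((1/28)*601)/5 = (⅕)*(601/28) = 601/140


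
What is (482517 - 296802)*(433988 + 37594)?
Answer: 87579851130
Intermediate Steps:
(482517 - 296802)*(433988 + 37594) = 185715*471582 = 87579851130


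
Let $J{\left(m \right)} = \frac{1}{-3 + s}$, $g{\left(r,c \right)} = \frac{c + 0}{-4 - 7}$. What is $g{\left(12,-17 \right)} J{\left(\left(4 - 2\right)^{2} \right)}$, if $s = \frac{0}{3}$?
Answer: $- \frac{17}{33} \approx -0.51515$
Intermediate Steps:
$g{\left(r,c \right)} = - \frac{c}{11}$ ($g{\left(r,c \right)} = \frac{c}{-11} = c \left(- \frac{1}{11}\right) = - \frac{c}{11}$)
$s = 0$ ($s = 0 \cdot \frac{1}{3} = 0$)
$J{\left(m \right)} = - \frac{1}{3}$ ($J{\left(m \right)} = \frac{1}{-3 + 0} = \frac{1}{-3} = - \frac{1}{3}$)
$g{\left(12,-17 \right)} J{\left(\left(4 - 2\right)^{2} \right)} = \left(- \frac{1}{11}\right) \left(-17\right) \left(- \frac{1}{3}\right) = \frac{17}{11} \left(- \frac{1}{3}\right) = - \frac{17}{33}$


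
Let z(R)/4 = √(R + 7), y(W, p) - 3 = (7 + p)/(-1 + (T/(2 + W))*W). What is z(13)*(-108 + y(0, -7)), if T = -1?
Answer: -840*√5 ≈ -1878.3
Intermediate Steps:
y(W, p) = 3 + (7 + p)/(-1 - W/(2 + W)) (y(W, p) = 3 + (7 + p)/(-1 + (-1/(2 + W))*W) = 3 + (7 + p)/(-1 - W/(2 + W)))
z(R) = 4*√(7 + R) (z(R) = 4*√(R + 7) = 4*√(7 + R))
z(13)*(-108 + y(0, -7)) = (4*√(7 + 13))*(-108 + (-8 - 1*0 - 2*(-7) - 1*0*(-7))/(2*(1 + 0))) = (4*√20)*(-108 + (½)*(-8 + 0 + 14 + 0)/1) = (4*(2*√5))*(-108 + (½)*1*6) = (8*√5)*(-108 + 3) = (8*√5)*(-105) = -840*√5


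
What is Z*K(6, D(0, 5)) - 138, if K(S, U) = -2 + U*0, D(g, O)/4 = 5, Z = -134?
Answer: 130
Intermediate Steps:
D(g, O) = 20 (D(g, O) = 4*5 = 20)
K(S, U) = -2 (K(S, U) = -2 + 0 = -2)
Z*K(6, D(0, 5)) - 138 = -134*(-2) - 138 = 268 - 138 = 130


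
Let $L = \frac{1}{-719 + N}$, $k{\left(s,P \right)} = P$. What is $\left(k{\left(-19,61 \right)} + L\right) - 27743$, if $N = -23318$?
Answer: $- \frac{665392235}{24037} \approx -27682.0$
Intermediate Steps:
$L = - \frac{1}{24037}$ ($L = \frac{1}{-719 - 23318} = \frac{1}{-24037} = - \frac{1}{24037} \approx -4.1603 \cdot 10^{-5}$)
$\left(k{\left(-19,61 \right)} + L\right) - 27743 = \left(61 - \frac{1}{24037}\right) - 27743 = \frac{1466256}{24037} - 27743 = - \frac{665392235}{24037}$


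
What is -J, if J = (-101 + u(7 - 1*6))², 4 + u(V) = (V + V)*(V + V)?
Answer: -10201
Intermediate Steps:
u(V) = -4 + 4*V² (u(V) = -4 + (V + V)*(V + V) = -4 + (2*V)*(2*V) = -4 + 4*V²)
J = 10201 (J = (-101 + (-4 + 4*(7 - 1*6)²))² = (-101 + (-4 + 4*(7 - 6)²))² = (-101 + (-4 + 4*1²))² = (-101 + (-4 + 4*1))² = (-101 + (-4 + 4))² = (-101 + 0)² = (-101)² = 10201)
-J = -1*10201 = -10201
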